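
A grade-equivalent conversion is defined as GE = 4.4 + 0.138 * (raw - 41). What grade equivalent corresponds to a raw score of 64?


raw - median = 64 - 41 = 23
slope * diff = 0.138 * 23 = 3.174
GE = 4.4 + 3.174
GE = 7.574

7.574


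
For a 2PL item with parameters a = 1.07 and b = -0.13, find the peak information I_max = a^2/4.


For 2PL, max info at theta = b = -0.13
I_max = a^2 / 4 = 1.07^2 / 4
= 1.1449 / 4
I_max = 0.2862

0.2862


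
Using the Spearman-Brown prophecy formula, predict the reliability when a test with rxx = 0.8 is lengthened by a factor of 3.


r_new = (n * rxx) / (1 + (n-1) * rxx)
r_new = (3 * 0.8) / (1 + 2 * 0.8)
r_new = 2.4 / 2.6
r_new = 0.9231

0.9231


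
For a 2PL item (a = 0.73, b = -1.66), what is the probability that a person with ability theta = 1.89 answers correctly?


a*(theta - b) = 0.73 * (1.89 - -1.66) = 2.5915
exp(-2.5915) = 0.0749
P = 1 / (1 + 0.0749)
P = 0.9303

0.9303


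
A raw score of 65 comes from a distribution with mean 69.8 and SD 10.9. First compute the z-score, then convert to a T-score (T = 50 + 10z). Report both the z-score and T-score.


z = (X - mean) / SD = (65 - 69.8) / 10.9
z = -4.8 / 10.9
z = -0.4404
T-score = T = 50 + 10z
Carry z at full precision (z = -4.8 / 10.9) into the conversion:
T-score = 50 + 10 * (-4.8 / 10.9) = 50 + -48 / 10.9
T-score = 50 + -4.4037
T-score = 45.5963

45.5963


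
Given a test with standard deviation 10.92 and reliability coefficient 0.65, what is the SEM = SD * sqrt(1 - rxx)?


SEM = SD * sqrt(1 - rxx)
SEM = 10.92 * sqrt(1 - 0.65)
SEM = 10.92 * sqrt(0.35) = 10.92 * 0.591608
SEM = 6.4604

6.4604


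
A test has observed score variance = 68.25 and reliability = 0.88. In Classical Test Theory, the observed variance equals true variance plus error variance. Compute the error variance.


var_true = rxx * var_obs = 0.88 * 68.25 = 60.06
var_error = var_obs - var_true
var_error = 68.25 - 60.06
var_error = 8.19

8.19


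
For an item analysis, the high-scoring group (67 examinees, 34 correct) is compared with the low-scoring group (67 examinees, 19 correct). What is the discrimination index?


p_upper = 34/67 = 0.5075
p_lower = 19/67 = 0.2836
D = 0.5075 - 0.2836 = 0.2239

0.2239


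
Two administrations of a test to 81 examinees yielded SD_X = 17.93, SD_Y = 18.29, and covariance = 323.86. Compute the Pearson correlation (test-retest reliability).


r = cov(X,Y) / (SD_X * SD_Y)
r = 323.86 / (17.93 * 18.29)
r = 323.86 / 327.9397
r = 0.9876

0.9876


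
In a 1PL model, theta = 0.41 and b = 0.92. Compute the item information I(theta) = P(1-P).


P = 1/(1+exp(-(0.41-0.92))) = 0.3752
I = P*(1-P) = 0.3752 * 0.6248
I = 0.2344

0.2344


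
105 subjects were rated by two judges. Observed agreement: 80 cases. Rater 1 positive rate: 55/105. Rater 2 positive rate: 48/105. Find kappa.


P_o = 80/105 = 0.761905
P_e = (55*48 + 50*57) / 11025 = 0.497959
kappa = (P_o - P_e) / (1 - P_e)
kappa = (0.761905 - 0.497959) / (1 - 0.497959)
kappa = 0.5257

0.5257


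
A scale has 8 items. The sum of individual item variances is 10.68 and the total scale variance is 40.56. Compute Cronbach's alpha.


alpha = (k/(k-1)) * (1 - sum(si^2)/s_total^2)
= (8/7) * (1 - 10.68/40.56)
alpha = 0.8419

0.8419


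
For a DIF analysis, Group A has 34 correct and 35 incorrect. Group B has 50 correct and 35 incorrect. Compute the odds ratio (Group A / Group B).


Odds_A = 34/35 = 0.9714
Odds_B = 50/35 = 1.4286
OR = Odds_A / Odds_B = 0.9714 / 1.4286
Exactly, OR = (34 * 35) / (35 * 50) = 1190 / 1750
OR = 0.68

0.68


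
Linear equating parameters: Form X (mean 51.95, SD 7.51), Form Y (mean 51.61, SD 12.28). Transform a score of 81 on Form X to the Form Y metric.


slope = SD_Y / SD_X = 12.28 / 7.51 ~ 1.6352
intercept = mean_Y - slope * mean_X = 51.61 - (12.28 / 7.51) * 51.95 ~ -33.3362
Y = slope * X + intercept. To avoid rounding drift from the rounded slope/intercept, evaluate the equivalent form Y = mean_Y + SD_Y * (X - mean_X) / SD_X at full precision:
Y = 51.61 + 12.28 * (81 - 51.95) / 7.51
Y = 51.61 + 12.28 * 29.05 / 7.51
Y = 51.61 + 356.734 / 7.51
Y = 51.61 + 47.5012
Y = 99.1112

99.1112


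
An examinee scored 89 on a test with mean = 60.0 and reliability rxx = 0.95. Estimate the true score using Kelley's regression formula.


T_est = rxx * X + (1 - rxx) * mean
T_est = 0.95 * 89 + 0.05 * 60.0
T_est = 84.55 + 3.0
T_est = 87.55

87.55


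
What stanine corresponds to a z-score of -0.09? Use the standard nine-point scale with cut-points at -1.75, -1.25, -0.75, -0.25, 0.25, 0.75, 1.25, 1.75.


Stanine boundaries: [-1.75, -1.25, -0.75, -0.25, 0.25, 0.75, 1.25, 1.75]
z = -0.09
Check each boundary:
  z >= -1.75 -> could be stanine 2
  z >= -1.25 -> could be stanine 3
  z >= -0.75 -> could be stanine 4
  z >= -0.25 -> could be stanine 5
  z < 0.25
  z < 0.75
  z < 1.25
  z < 1.75
Highest qualifying boundary gives stanine = 5

5


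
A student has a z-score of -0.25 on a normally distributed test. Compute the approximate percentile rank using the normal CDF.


CDF(z) = 0.5 * (1 + erf(z/sqrt(2)))
erf(-0.1768) = -0.1974
CDF = 0.4013
Percentile rank = 0.4013 * 100 = 40.13

40.13


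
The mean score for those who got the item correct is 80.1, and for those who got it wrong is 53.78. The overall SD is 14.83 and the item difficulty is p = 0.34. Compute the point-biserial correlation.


q = 1 - p = 0.66
rpb = ((M1 - M0) / SD) * sqrt(p * q)
rpb = ((80.1 - 53.78) / 14.83) * sqrt(0.34 * 0.66)
rpb = 0.8407

0.8407


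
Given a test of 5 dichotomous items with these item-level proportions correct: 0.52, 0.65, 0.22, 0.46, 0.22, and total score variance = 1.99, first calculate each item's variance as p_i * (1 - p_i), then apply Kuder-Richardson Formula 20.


For each item, compute p_i * q_i:
  Item 1: 0.52 * 0.48 = 0.2496
  Item 2: 0.65 * 0.35 = 0.2275
  Item 3: 0.22 * 0.78 = 0.1716
  Item 4: 0.46 * 0.54 = 0.2484
  Item 5: 0.22 * 0.78 = 0.1716
Sum(p_i * q_i) = 0.2496 + 0.2275 + 0.1716 + 0.2484 + 0.1716 = 1.0687
KR-20 = (k/(k-1)) * (1 - Sum(p_i*q_i) / Var_total)
= (5/4) * (1 - 1.0687/1.99)
= 1.25 * 0.463
KR-20 = 0.5787

0.5787


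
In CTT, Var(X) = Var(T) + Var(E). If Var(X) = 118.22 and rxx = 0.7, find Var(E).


var_true = rxx * var_obs = 0.7 * 118.22 = 82.754
var_error = var_obs - var_true
var_error = 118.22 - 82.754
var_error = 35.466

35.466


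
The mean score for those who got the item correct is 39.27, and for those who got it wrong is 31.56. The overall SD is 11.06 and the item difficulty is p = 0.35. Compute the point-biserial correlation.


q = 1 - p = 0.65
rpb = ((M1 - M0) / SD) * sqrt(p * q)
rpb = ((39.27 - 31.56) / 11.06) * sqrt(0.35 * 0.65)
rpb = 0.3325

0.3325


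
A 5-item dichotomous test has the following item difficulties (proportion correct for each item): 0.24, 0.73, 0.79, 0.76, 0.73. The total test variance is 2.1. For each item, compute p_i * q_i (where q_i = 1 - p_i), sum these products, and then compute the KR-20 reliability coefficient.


For each item, compute p_i * q_i:
  Item 1: 0.24 * 0.76 = 0.1824
  Item 2: 0.73 * 0.27 = 0.1971
  Item 3: 0.79 * 0.21 = 0.1659
  Item 4: 0.76 * 0.24 = 0.1824
  Item 5: 0.73 * 0.27 = 0.1971
Sum(p_i * q_i) = 0.1824 + 0.1971 + 0.1659 + 0.1824 + 0.1971 = 0.9249
KR-20 = (k/(k-1)) * (1 - Sum(p_i*q_i) / Var_total)
= (5/4) * (1 - 0.9249/2.1)
= 1.25 * 0.5596
KR-20 = 0.6995

0.6995


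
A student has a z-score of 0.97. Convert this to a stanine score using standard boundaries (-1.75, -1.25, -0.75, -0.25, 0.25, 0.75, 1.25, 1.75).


Stanine boundaries: [-1.75, -1.25, -0.75, -0.25, 0.25, 0.75, 1.25, 1.75]
z = 0.97
Check each boundary:
  z >= -1.75 -> could be stanine 2
  z >= -1.25 -> could be stanine 3
  z >= -0.75 -> could be stanine 4
  z >= -0.25 -> could be stanine 5
  z >= 0.25 -> could be stanine 6
  z >= 0.75 -> could be stanine 7
  z < 1.25
  z < 1.75
Highest qualifying boundary gives stanine = 7

7


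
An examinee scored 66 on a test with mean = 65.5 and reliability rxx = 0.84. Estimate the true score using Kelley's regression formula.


T_est = rxx * X + (1 - rxx) * mean
T_est = 0.84 * 66 + 0.16 * 65.5
T_est = 55.44 + 10.48
T_est = 65.92

65.92


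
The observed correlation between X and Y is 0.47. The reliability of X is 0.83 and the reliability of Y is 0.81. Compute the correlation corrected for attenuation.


r_corrected = rxy / sqrt(rxx * ryy)
= 0.47 / sqrt(0.83 * 0.81)
= 0.47 / sqrt(0.6723)
= 0.47 / 0.819939
r_corrected = 0.5732

0.5732


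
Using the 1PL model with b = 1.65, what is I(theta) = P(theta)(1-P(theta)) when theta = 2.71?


P = 1/(1+exp(-(2.71-1.65))) = 0.7427
I = P*(1-P) = 0.7427 * 0.2573
I = 0.1911

0.1911


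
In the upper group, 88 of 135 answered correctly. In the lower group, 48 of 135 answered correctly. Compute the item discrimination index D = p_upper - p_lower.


p_upper = 88/135 = 0.6519
p_lower = 48/135 = 0.3556
D = 0.6519 - 0.3556 = 0.2963

0.2963


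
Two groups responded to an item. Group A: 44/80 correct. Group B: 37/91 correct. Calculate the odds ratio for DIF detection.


Odds_A = 44/36 = 1.2222
Odds_B = 37/54 = 0.6852
OR = Odds_A / Odds_B = 1.2222 / 0.6852
Exactly, OR = (44 * 54) / (36 * 37) = 2376 / 1332
OR = 1.7838

1.7838


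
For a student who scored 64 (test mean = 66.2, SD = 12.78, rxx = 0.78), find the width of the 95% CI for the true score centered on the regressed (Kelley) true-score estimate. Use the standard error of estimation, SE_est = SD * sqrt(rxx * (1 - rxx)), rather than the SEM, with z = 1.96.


True score estimate = 0.78*64 + 0.22*66.2 = 64.484
SE_est = SD * sqrt(rxx * (1 - rxx)) = 12.78 * sqrt(0.78 * 0.22) = 12.78 * sqrt(0.1716) = 5.294068
CI = T_est +/- z * SE_est, so width = 2 * z * SE_est = 2 * 1.96 * 5.294068
Width = 20.7527

20.7527


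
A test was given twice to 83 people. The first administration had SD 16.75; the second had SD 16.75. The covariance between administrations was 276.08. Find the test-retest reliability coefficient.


r = cov(X,Y) / (SD_X * SD_Y)
r = 276.08 / (16.75 * 16.75)
r = 276.08 / 280.5625
r = 0.984

0.984


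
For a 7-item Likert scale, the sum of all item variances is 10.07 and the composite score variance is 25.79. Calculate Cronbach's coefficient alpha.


alpha = (k/(k-1)) * (1 - sum(si^2)/s_total^2)
= (7/6) * (1 - 10.07/25.79)
alpha = 0.7111

0.7111


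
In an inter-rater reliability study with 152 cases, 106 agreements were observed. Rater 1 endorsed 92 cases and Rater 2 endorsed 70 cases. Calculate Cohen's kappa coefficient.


P_o = 106/152 = 0.697368
P_e = (92*70 + 60*82) / 23104 = 0.49169
kappa = (P_o - P_e) / (1 - P_e)
kappa = (0.697368 - 0.49169) / (1 - 0.49169)
kappa = 0.4046

0.4046


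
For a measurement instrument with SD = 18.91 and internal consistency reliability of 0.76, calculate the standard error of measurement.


SEM = SD * sqrt(1 - rxx)
SEM = 18.91 * sqrt(1 - 0.76)
SEM = 18.91 * sqrt(0.24) = 18.91 * 0.489898
SEM = 9.264

9.264


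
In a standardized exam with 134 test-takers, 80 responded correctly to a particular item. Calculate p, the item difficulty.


Item difficulty p = number correct / total examinees
p = 80 / 134
p = 0.597

0.597


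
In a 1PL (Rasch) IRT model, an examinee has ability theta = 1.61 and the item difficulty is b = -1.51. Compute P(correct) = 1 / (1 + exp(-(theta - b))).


theta - b = 1.61 - -1.51 = 3.12
exp(-(theta - b)) = exp(-3.12) = 0.0442
P = 1 / (1 + 0.0442)
P = 0.9577

0.9577


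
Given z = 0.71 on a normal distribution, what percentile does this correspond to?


CDF(z) = 0.5 * (1 + erf(z/sqrt(2)))
erf(0.502) = 0.5223
CDF = 0.7611
Percentile rank = 0.7611 * 100 = 76.11

76.11


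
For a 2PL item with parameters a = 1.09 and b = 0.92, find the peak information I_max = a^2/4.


For 2PL, max info at theta = b = 0.92
I_max = a^2 / 4 = 1.09^2 / 4
= 1.1881 / 4
I_max = 0.297

0.297


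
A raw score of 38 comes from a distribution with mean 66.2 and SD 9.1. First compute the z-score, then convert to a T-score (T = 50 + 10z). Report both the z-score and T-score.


z = (X - mean) / SD = (38 - 66.2) / 9.1
z = -28.2 / 9.1
z = -3.0989
T-score = T = 50 + 10z
Carry z at full precision (z = -28.2 / 9.1) into the conversion:
T-score = 50 + 10 * (-28.2 / 9.1) = 50 + -282 / 9.1
T-score = 50 + -30.989
T-score = 19.011

19.011


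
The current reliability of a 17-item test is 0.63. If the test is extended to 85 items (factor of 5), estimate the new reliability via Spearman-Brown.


r_new = (n * rxx) / (1 + (n-1) * rxx)
r_new = (5 * 0.63) / (1 + 4 * 0.63)
r_new = 3.15 / 3.52
r_new = 0.8949

0.8949


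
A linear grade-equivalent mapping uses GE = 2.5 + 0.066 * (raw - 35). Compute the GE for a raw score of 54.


raw - median = 54 - 35 = 19
slope * diff = 0.066 * 19 = 1.254
GE = 2.5 + 1.254
GE = 3.754

3.754


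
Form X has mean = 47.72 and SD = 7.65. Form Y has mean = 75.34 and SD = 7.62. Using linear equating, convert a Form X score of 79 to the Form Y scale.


slope = SD_Y / SD_X = 7.62 / 7.65 ~ 0.9961
intercept = mean_Y - slope * mean_X = 75.34 - (7.62 / 7.65) * 47.72 ~ 27.8071
Y = slope * X + intercept. To avoid rounding drift from the rounded slope/intercept, evaluate the equivalent form Y = mean_Y + SD_Y * (X - mean_X) / SD_X at full precision:
Y = 75.34 + 7.62 * (79 - 47.72) / 7.65
Y = 75.34 + 7.62 * 31.28 / 7.65
Y = 75.34 + 238.3536 / 7.65
Y = 75.34 + 31.1573
Y = 106.4973

106.4973


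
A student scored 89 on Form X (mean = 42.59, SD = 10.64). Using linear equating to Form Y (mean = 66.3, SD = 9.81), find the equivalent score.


slope = SD_Y / SD_X = 9.81 / 10.64 ~ 0.922
intercept = mean_Y - slope * mean_X = 66.3 - (9.81 / 10.64) * 42.59 ~ 27.0323
Y = slope * X + intercept. To avoid rounding drift from the rounded slope/intercept, evaluate the equivalent form Y = mean_Y + SD_Y * (X - mean_X) / SD_X at full precision:
Y = 66.3 + 9.81 * (89 - 42.59) / 10.64
Y = 66.3 + 9.81 * 46.41 / 10.64
Y = 66.3 + 455.2821 / 10.64
Y = 66.3 + 42.7897
Y = 109.0897

109.0897


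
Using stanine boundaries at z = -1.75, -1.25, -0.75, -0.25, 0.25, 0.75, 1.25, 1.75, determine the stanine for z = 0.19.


Stanine boundaries: [-1.75, -1.25, -0.75, -0.25, 0.25, 0.75, 1.25, 1.75]
z = 0.19
Check each boundary:
  z >= -1.75 -> could be stanine 2
  z >= -1.25 -> could be stanine 3
  z >= -0.75 -> could be stanine 4
  z >= -0.25 -> could be stanine 5
  z < 0.25
  z < 0.75
  z < 1.25
  z < 1.75
Highest qualifying boundary gives stanine = 5

5


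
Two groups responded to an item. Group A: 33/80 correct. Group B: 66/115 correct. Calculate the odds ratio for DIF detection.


Odds_A = 33/47 = 0.7021
Odds_B = 66/49 = 1.3469
OR = Odds_A / Odds_B = 0.7021 / 1.3469
Exactly, OR = (33 * 49) / (47 * 66) = 1617 / 3102
OR = 0.5213

0.5213


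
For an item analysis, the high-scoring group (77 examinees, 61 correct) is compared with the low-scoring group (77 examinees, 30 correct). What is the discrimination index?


p_upper = 61/77 = 0.7922
p_lower = 30/77 = 0.3896
D = 0.7922 - 0.3896 = 0.4026

0.4026


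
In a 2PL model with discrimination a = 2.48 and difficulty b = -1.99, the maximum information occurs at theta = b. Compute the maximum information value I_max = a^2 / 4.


For 2PL, max info at theta = b = -1.99
I_max = a^2 / 4 = 2.48^2 / 4
= 6.1504 / 4
I_max = 1.5376

1.5376


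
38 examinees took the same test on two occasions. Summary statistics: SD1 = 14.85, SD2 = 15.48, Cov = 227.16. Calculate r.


r = cov(X,Y) / (SD_X * SD_Y)
r = 227.16 / (14.85 * 15.48)
r = 227.16 / 229.878
r = 0.9882

0.9882


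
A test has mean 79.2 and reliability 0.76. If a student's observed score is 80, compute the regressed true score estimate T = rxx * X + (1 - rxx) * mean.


T_est = rxx * X + (1 - rxx) * mean
T_est = 0.76 * 80 + 0.24 * 79.2
T_est = 60.8 + 19.008
T_est = 79.808

79.808


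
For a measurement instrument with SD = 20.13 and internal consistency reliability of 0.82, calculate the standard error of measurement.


SEM = SD * sqrt(1 - rxx)
SEM = 20.13 * sqrt(1 - 0.82)
SEM = 20.13 * sqrt(0.18) = 20.13 * 0.424264
SEM = 8.5404

8.5404


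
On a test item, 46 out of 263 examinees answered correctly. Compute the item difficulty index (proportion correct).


Item difficulty p = number correct / total examinees
p = 46 / 263
p = 0.1749

0.1749


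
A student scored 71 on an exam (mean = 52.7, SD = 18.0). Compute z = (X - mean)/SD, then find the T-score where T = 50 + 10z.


z = (X - mean) / SD = (71 - 52.7) / 18.0
z = 18.3 / 18.0
z = 1.0167
T-score = T = 50 + 10z
Carry z at full precision (z = 18.3 / 18.0) into the conversion:
T-score = 50 + 10 * (18.3 / 18.0) = 50 + 183 / 18.0
T-score = 50 + 10.1667
T-score = 60.1667

60.1667


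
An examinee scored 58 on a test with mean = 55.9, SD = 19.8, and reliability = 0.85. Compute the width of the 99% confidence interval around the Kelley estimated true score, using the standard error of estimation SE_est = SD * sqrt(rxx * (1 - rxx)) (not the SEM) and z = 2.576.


True score estimate = 0.85*58 + 0.15*55.9 = 57.685
SE_est = SD * sqrt(rxx * (1 - rxx)) = 19.8 * sqrt(0.85 * 0.15) = 19.8 * sqrt(0.1275) = 7.070014
CI = T_est +/- z * SE_est, so width = 2 * z * SE_est = 2 * 2.576 * 7.070014
Width = 36.4247

36.4247


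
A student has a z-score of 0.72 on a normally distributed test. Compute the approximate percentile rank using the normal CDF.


CDF(z) = 0.5 * (1 + erf(z/sqrt(2)))
erf(0.5091) = 0.5285
CDF = 0.7642
Percentile rank = 0.7642 * 100 = 76.42

76.42


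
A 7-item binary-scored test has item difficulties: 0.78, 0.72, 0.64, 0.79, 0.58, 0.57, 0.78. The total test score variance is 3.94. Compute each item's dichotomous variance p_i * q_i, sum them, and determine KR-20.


For each item, compute p_i * q_i:
  Item 1: 0.78 * 0.22 = 0.1716
  Item 2: 0.72 * 0.28 = 0.2016
  Item 3: 0.64 * 0.36 = 0.2304
  Item 4: 0.79 * 0.21 = 0.1659
  Item 5: 0.58 * 0.42 = 0.2436
  Item 6: 0.57 * 0.43 = 0.2451
  Item 7: 0.78 * 0.22 = 0.1716
Sum(p_i * q_i) = 0.1716 + 0.2016 + 0.2304 + 0.1659 + 0.2436 + 0.2451 + 0.1716 = 1.4298
KR-20 = (k/(k-1)) * (1 - Sum(p_i*q_i) / Var_total)
= (7/6) * (1 - 1.4298/3.94)
= 1.1667 * 0.6371
KR-20 = 0.7433

0.7433


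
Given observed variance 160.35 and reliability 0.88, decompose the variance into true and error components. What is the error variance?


var_true = rxx * var_obs = 0.88 * 160.35 = 141.108
var_error = var_obs - var_true
var_error = 160.35 - 141.108
var_error = 19.242

19.242


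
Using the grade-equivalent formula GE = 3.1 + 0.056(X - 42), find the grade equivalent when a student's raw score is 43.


raw - median = 43 - 42 = 1
slope * diff = 0.056 * 1 = 0.056
GE = 3.1 + 0.056
GE = 3.156

3.156


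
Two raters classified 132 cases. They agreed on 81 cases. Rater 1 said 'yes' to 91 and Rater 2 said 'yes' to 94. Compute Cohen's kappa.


P_o = 81/132 = 0.613636
P_e = (91*94 + 41*38) / 17424 = 0.580349
kappa = (P_o - P_e) / (1 - P_e)
kappa = (0.613636 - 0.580349) / (1 - 0.580349)
kappa = 0.0793

0.0793


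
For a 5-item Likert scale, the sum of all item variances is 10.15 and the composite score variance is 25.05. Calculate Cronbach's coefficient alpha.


alpha = (k/(k-1)) * (1 - sum(si^2)/s_total^2)
= (5/4) * (1 - 10.15/25.05)
alpha = 0.7435

0.7435


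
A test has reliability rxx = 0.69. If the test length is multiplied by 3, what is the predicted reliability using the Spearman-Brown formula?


r_new = (n * rxx) / (1 + (n-1) * rxx)
r_new = (3 * 0.69) / (1 + 2 * 0.69)
r_new = 2.07 / 2.38
r_new = 0.8697

0.8697


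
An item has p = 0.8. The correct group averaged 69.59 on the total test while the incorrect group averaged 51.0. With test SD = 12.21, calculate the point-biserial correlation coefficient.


q = 1 - p = 0.2
rpb = ((M1 - M0) / SD) * sqrt(p * q)
rpb = ((69.59 - 51.0) / 12.21) * sqrt(0.8 * 0.2)
rpb = 0.609

0.609


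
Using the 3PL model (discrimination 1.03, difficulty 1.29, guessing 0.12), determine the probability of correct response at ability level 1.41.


logit = 1.03*(1.41 - 1.29) = 0.1236
P* = 1/(1 + exp(-0.1236)) = 0.5309
P = 0.12 + (1 - 0.12) * 0.5309
P = 0.5872

0.5872


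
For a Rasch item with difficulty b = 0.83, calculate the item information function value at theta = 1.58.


P = 1/(1+exp(-(1.58-0.83))) = 0.6792
I = P*(1-P) = 0.6792 * 0.3208
I = 0.2179

0.2179


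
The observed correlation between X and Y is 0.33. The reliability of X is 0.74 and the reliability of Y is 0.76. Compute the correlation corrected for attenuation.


r_corrected = rxy / sqrt(rxx * ryy)
= 0.33 / sqrt(0.74 * 0.76)
= 0.33 / sqrt(0.5624)
= 0.33 / 0.749933
r_corrected = 0.44

0.44


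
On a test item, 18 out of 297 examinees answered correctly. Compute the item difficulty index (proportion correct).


Item difficulty p = number correct / total examinees
p = 18 / 297
p = 0.0606

0.0606


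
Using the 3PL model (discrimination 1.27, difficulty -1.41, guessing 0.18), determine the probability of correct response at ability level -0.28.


logit = 1.27*(-0.28 - -1.41) = 1.4351
P* = 1/(1 + exp(-1.4351)) = 0.8077
P = 0.18 + (1 - 0.18) * 0.8077
P = 0.8423

0.8423


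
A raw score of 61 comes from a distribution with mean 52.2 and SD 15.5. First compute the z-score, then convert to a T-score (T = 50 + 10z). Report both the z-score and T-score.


z = (X - mean) / SD = (61 - 52.2) / 15.5
z = 8.8 / 15.5
z = 0.5677
T-score = T = 50 + 10z
Carry z at full precision (z = 8.8 / 15.5) into the conversion:
T-score = 50 + 10 * (8.8 / 15.5) = 50 + 88 / 15.5
T-score = 50 + 5.6774
T-score = 55.6774

55.6774


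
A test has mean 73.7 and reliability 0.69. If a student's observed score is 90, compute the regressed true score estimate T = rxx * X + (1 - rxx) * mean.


T_est = rxx * X + (1 - rxx) * mean
T_est = 0.69 * 90 + 0.31 * 73.7
T_est = 62.1 + 22.847
T_est = 84.947

84.947


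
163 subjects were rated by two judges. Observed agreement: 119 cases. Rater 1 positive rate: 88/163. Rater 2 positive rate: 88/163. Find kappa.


P_o = 119/163 = 0.730061
P_e = (88*88 + 75*75) / 26569 = 0.50318
kappa = (P_o - P_e) / (1 - P_e)
kappa = (0.730061 - 0.50318) / (1 - 0.50318)
kappa = 0.4567

0.4567


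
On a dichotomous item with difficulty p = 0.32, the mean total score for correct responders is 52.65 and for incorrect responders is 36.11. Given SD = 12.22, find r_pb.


q = 1 - p = 0.68
rpb = ((M1 - M0) / SD) * sqrt(p * q)
rpb = ((52.65 - 36.11) / 12.22) * sqrt(0.32 * 0.68)
rpb = 0.6314

0.6314


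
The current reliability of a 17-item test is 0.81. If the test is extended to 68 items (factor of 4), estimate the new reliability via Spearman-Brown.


r_new = (n * rxx) / (1 + (n-1) * rxx)
r_new = (4 * 0.81) / (1 + 3 * 0.81)
r_new = 3.24 / 3.43
r_new = 0.9446

0.9446


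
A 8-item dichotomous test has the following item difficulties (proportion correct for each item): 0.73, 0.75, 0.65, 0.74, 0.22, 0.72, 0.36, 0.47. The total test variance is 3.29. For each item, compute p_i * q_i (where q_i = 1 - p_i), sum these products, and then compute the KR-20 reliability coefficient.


For each item, compute p_i * q_i:
  Item 1: 0.73 * 0.27 = 0.1971
  Item 2: 0.75 * 0.25 = 0.1875
  Item 3: 0.65 * 0.35 = 0.2275
  Item 4: 0.74 * 0.26 = 0.1924
  Item 5: 0.22 * 0.78 = 0.1716
  Item 6: 0.72 * 0.28 = 0.2016
  Item 7: 0.36 * 0.64 = 0.2304
  Item 8: 0.47 * 0.53 = 0.2491
Sum(p_i * q_i) = 0.1971 + 0.1875 + 0.2275 + 0.1924 + 0.1716 + 0.2016 + 0.2304 + 0.2491 = 1.6572
KR-20 = (k/(k-1)) * (1 - Sum(p_i*q_i) / Var_total)
= (8/7) * (1 - 1.6572/3.29)
= 1.1429 * 0.4963
KR-20 = 0.5672

0.5672


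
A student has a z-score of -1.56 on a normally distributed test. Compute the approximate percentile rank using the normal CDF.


CDF(z) = 0.5 * (1 + erf(z/sqrt(2)))
erf(-1.1031) = -0.8812
CDF = 0.0594
Percentile rank = 0.0594 * 100 = 5.94

5.94


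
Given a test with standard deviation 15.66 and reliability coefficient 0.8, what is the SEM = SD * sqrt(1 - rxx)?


SEM = SD * sqrt(1 - rxx)
SEM = 15.66 * sqrt(1 - 0.8)
SEM = 15.66 * sqrt(0.2) = 15.66 * 0.447214
SEM = 7.0034

7.0034


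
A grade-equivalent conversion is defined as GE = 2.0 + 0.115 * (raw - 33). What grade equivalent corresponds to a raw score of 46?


raw - median = 46 - 33 = 13
slope * diff = 0.115 * 13 = 1.495
GE = 2.0 + 1.495
GE = 3.495

3.495


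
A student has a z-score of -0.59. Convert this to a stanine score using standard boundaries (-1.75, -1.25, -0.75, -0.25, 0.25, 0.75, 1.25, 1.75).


Stanine boundaries: [-1.75, -1.25, -0.75, -0.25, 0.25, 0.75, 1.25, 1.75]
z = -0.59
Check each boundary:
  z >= -1.75 -> could be stanine 2
  z >= -1.25 -> could be stanine 3
  z >= -0.75 -> could be stanine 4
  z < -0.25
  z < 0.25
  z < 0.75
  z < 1.25
  z < 1.75
Highest qualifying boundary gives stanine = 4

4


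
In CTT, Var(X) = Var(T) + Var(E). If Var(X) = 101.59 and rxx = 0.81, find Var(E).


var_true = rxx * var_obs = 0.81 * 101.59 = 82.2879
var_error = var_obs - var_true
var_error = 101.59 - 82.2879
var_error = 19.3021

19.3021


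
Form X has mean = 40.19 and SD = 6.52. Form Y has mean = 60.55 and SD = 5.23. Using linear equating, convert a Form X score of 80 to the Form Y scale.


slope = SD_Y / SD_X = 5.23 / 6.52 ~ 0.8021
intercept = mean_Y - slope * mean_X = 60.55 - (5.23 / 6.52) * 40.19 ~ 28.3117
Y = slope * X + intercept. To avoid rounding drift from the rounded slope/intercept, evaluate the equivalent form Y = mean_Y + SD_Y * (X - mean_X) / SD_X at full precision:
Y = 60.55 + 5.23 * (80 - 40.19) / 6.52
Y = 60.55 + 5.23 * 39.81 / 6.52
Y = 60.55 + 208.2063 / 6.52
Y = 60.55 + 31.9335
Y = 92.4835

92.4835


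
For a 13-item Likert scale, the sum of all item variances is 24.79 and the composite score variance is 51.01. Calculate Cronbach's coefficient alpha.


alpha = (k/(k-1)) * (1 - sum(si^2)/s_total^2)
= (13/12) * (1 - 24.79/51.01)
alpha = 0.5569

0.5569


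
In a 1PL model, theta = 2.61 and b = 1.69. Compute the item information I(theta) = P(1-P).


P = 1/(1+exp(-(2.61-1.69))) = 0.715
I = P*(1-P) = 0.715 * 0.285
I = 0.2038

0.2038


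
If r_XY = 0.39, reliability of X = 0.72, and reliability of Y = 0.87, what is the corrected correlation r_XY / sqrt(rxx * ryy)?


r_corrected = rxy / sqrt(rxx * ryy)
= 0.39 / sqrt(0.72 * 0.87)
= 0.39 / sqrt(0.6264)
= 0.39 / 0.791454
r_corrected = 0.4928

0.4928


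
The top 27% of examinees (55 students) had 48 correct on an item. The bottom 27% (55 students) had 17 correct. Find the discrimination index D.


p_upper = 48/55 = 0.8727
p_lower = 17/55 = 0.3091
D = 0.8727 - 0.3091 = 0.5636

0.5636


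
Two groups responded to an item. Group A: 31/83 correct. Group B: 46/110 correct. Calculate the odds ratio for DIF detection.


Odds_A = 31/52 = 0.5962
Odds_B = 46/64 = 0.7188
OR = Odds_A / Odds_B = 0.5962 / 0.7188
Exactly, OR = (31 * 64) / (52 * 46) = 1984 / 2392
OR = 0.8294

0.8294


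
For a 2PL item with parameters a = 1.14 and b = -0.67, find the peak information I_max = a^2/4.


For 2PL, max info at theta = b = -0.67
I_max = a^2 / 4 = 1.14^2 / 4
= 1.2996 / 4
I_max = 0.3249

0.3249


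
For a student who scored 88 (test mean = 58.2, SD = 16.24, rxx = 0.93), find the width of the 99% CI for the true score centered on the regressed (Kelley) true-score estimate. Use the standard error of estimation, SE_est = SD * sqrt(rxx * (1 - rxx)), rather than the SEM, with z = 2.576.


True score estimate = 0.93*88 + 0.07*58.2 = 85.914
SE_est = SD * sqrt(rxx * (1 - rxx)) = 16.24 * sqrt(0.93 * 0.07) = 16.24 * sqrt(0.0651) = 4.143588
CI = T_est +/- z * SE_est, so width = 2 * z * SE_est = 2 * 2.576 * 4.143588
Width = 21.3478

21.3478


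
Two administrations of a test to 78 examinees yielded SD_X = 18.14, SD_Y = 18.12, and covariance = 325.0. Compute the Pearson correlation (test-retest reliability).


r = cov(X,Y) / (SD_X * SD_Y)
r = 325.0 / (18.14 * 18.12)
r = 325.0 / 328.6968
r = 0.9888

0.9888


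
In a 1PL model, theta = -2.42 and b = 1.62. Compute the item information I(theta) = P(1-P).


P = 1/(1+exp(-(-2.42-1.62))) = 0.0173
I = P*(1-P) = 0.0173 * 0.9827
I = 0.017

0.017


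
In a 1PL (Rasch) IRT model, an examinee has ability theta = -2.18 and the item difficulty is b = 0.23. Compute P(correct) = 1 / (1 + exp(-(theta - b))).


theta - b = -2.18 - 0.23 = -2.41
exp(-(theta - b)) = exp(2.41) = 11.134
P = 1 / (1 + 11.134)
P = 0.0824

0.0824


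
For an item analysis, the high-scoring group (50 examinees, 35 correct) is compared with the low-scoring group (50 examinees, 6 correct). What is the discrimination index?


p_upper = 35/50 = 0.7
p_lower = 6/50 = 0.12
D = 0.7 - 0.12 = 0.58

0.58


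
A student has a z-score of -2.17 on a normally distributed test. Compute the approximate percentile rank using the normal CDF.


CDF(z) = 0.5 * (1 + erf(z/sqrt(2)))
erf(-1.5344) = -0.97
CDF = 0.015
Percentile rank = 0.015 * 100 = 1.5

1.5


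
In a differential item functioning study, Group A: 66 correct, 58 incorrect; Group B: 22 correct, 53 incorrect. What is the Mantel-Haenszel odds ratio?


Odds_A = 66/58 = 1.1379
Odds_B = 22/53 = 0.4151
OR = Odds_A / Odds_B = 1.1379 / 0.4151
Exactly, OR = (66 * 53) / (58 * 22) = 3498 / 1276
OR = 2.7414

2.7414


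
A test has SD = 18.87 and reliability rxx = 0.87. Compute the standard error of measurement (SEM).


SEM = SD * sqrt(1 - rxx)
SEM = 18.87 * sqrt(1 - 0.87)
SEM = 18.87 * sqrt(0.13) = 18.87 * 0.360555
SEM = 6.8037

6.8037


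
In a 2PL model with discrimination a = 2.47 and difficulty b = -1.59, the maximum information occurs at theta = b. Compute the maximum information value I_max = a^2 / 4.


For 2PL, max info at theta = b = -1.59
I_max = a^2 / 4 = 2.47^2 / 4
= 6.1009 / 4
I_max = 1.5252

1.5252


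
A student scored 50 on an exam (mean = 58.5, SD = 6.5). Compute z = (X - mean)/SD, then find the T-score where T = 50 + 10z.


z = (X - mean) / SD = (50 - 58.5) / 6.5
z = -8.5 / 6.5
z = -1.3077
T-score = T = 50 + 10z
Carry z at full precision (z = -8.5 / 6.5) into the conversion:
T-score = 50 + 10 * (-8.5 / 6.5) = 50 + -85 / 6.5
T-score = 50 + -13.0769
T-score = 36.9231

36.9231


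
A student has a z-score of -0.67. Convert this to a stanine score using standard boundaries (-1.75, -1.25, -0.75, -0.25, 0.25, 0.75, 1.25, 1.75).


Stanine boundaries: [-1.75, -1.25, -0.75, -0.25, 0.25, 0.75, 1.25, 1.75]
z = -0.67
Check each boundary:
  z >= -1.75 -> could be stanine 2
  z >= -1.25 -> could be stanine 3
  z >= -0.75 -> could be stanine 4
  z < -0.25
  z < 0.25
  z < 0.75
  z < 1.25
  z < 1.75
Highest qualifying boundary gives stanine = 4

4


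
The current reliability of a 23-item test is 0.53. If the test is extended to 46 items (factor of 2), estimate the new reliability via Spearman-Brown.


r_new = (n * rxx) / (1 + (n-1) * rxx)
r_new = (2 * 0.53) / (1 + 1 * 0.53)
r_new = 1.06 / 1.53
r_new = 0.6928

0.6928


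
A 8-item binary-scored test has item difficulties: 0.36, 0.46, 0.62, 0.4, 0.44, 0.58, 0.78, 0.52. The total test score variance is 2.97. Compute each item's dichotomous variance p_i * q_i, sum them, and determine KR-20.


For each item, compute p_i * q_i:
  Item 1: 0.36 * 0.64 = 0.2304
  Item 2: 0.46 * 0.54 = 0.2484
  Item 3: 0.62 * 0.38 = 0.2356
  Item 4: 0.4 * 0.6 = 0.24
  Item 5: 0.44 * 0.56 = 0.2464
  Item 6: 0.58 * 0.42 = 0.2436
  Item 7: 0.78 * 0.22 = 0.1716
  Item 8: 0.52 * 0.48 = 0.2496
Sum(p_i * q_i) = 0.2304 + 0.2484 + 0.2356 + 0.24 + 0.2464 + 0.2436 + 0.1716 + 0.2496 = 1.8656
KR-20 = (k/(k-1)) * (1 - Sum(p_i*q_i) / Var_total)
= (8/7) * (1 - 1.8656/2.97)
= 1.1429 * 0.3719
KR-20 = 0.425

0.425


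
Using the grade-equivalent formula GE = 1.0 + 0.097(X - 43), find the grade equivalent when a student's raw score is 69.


raw - median = 69 - 43 = 26
slope * diff = 0.097 * 26 = 2.522
GE = 1.0 + 2.522
GE = 3.522

3.522


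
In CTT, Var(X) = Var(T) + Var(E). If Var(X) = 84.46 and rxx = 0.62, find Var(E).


var_true = rxx * var_obs = 0.62 * 84.46 = 52.3652
var_error = var_obs - var_true
var_error = 84.46 - 52.3652
var_error = 32.0948

32.0948


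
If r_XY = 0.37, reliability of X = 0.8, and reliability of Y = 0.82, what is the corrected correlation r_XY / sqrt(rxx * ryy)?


r_corrected = rxy / sqrt(rxx * ryy)
= 0.37 / sqrt(0.8 * 0.82)
= 0.37 / sqrt(0.656)
= 0.37 / 0.809938
r_corrected = 0.4568

0.4568


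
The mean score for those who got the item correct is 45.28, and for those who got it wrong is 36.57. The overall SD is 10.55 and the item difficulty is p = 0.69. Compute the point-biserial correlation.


q = 1 - p = 0.31
rpb = ((M1 - M0) / SD) * sqrt(p * q)
rpb = ((45.28 - 36.57) / 10.55) * sqrt(0.69 * 0.31)
rpb = 0.3818

0.3818


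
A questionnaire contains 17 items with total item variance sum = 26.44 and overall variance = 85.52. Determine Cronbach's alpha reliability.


alpha = (k/(k-1)) * (1 - sum(si^2)/s_total^2)
= (17/16) * (1 - 26.44/85.52)
alpha = 0.734

0.734


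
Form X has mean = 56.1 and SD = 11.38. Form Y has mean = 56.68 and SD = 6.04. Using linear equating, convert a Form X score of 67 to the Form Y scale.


slope = SD_Y / SD_X = 6.04 / 11.38 ~ 0.5308
intercept = mean_Y - slope * mean_X = 56.68 - (6.04 / 11.38) * 56.1 ~ 26.9046
Y = slope * X + intercept. To avoid rounding drift from the rounded slope/intercept, evaluate the equivalent form Y = mean_Y + SD_Y * (X - mean_X) / SD_X at full precision:
Y = 56.68 + 6.04 * (67 - 56.1) / 11.38
Y = 56.68 + 6.04 * 10.9 / 11.38
Y = 56.68 + 65.836 / 11.38
Y = 56.68 + 5.7852
Y = 62.4652

62.4652


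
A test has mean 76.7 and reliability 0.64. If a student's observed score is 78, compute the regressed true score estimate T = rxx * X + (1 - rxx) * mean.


T_est = rxx * X + (1 - rxx) * mean
T_est = 0.64 * 78 + 0.36 * 76.7
T_est = 49.92 + 27.612
T_est = 77.532

77.532


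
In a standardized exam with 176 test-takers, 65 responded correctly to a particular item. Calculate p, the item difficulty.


Item difficulty p = number correct / total examinees
p = 65 / 176
p = 0.3693

0.3693


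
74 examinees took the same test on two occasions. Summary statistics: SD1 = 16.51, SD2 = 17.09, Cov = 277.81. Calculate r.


r = cov(X,Y) / (SD_X * SD_Y)
r = 277.81 / (16.51 * 17.09)
r = 277.81 / 282.1559
r = 0.9846

0.9846


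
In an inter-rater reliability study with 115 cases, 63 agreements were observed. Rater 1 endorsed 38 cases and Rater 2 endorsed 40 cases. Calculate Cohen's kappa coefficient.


P_o = 63/115 = 0.547826
P_e = (38*40 + 77*75) / 13225 = 0.551607
kappa = (P_o - P_e) / (1 - P_e)
kappa = (0.547826 - 0.551607) / (1 - 0.551607)
kappa = -0.0084

-0.0084


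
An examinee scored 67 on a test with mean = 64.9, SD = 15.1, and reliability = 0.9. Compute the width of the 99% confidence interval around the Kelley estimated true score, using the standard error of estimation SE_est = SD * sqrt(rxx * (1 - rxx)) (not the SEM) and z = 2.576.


True score estimate = 0.9*67 + 0.1*64.9 = 66.79
SE_est = SD * sqrt(rxx * (1 - rxx)) = 15.1 * sqrt(0.9 * 0.1) = 15.1 * sqrt(0.09) = 4.53
CI = T_est +/- z * SE_est, so width = 2 * z * SE_est = 2 * 2.576 * 4.53
Width = 23.3386

23.3386


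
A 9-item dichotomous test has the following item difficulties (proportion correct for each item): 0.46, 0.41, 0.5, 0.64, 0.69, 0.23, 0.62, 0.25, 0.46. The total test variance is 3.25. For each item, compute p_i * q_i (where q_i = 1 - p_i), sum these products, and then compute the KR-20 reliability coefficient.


For each item, compute p_i * q_i:
  Item 1: 0.46 * 0.54 = 0.2484
  Item 2: 0.41 * 0.59 = 0.2419
  Item 3: 0.5 * 0.5 = 0.25
  Item 4: 0.64 * 0.36 = 0.2304
  Item 5: 0.69 * 0.31 = 0.2139
  Item 6: 0.23 * 0.77 = 0.1771
  Item 7: 0.62 * 0.38 = 0.2356
  Item 8: 0.25 * 0.75 = 0.1875
  Item 9: 0.46 * 0.54 = 0.2484
Sum(p_i * q_i) = 0.2484 + 0.2419 + 0.25 + 0.2304 + 0.2139 + 0.1771 + 0.2356 + 0.1875 + 0.2484 = 2.0332
KR-20 = (k/(k-1)) * (1 - Sum(p_i*q_i) / Var_total)
= (9/8) * (1 - 2.0332/3.25)
= 1.125 * 0.3744
KR-20 = 0.4212

0.4212


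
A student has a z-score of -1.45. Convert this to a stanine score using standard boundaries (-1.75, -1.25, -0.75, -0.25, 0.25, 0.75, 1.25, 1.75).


Stanine boundaries: [-1.75, -1.25, -0.75, -0.25, 0.25, 0.75, 1.25, 1.75]
z = -1.45
Check each boundary:
  z >= -1.75 -> could be stanine 2
  z < -1.25
  z < -0.75
  z < -0.25
  z < 0.25
  z < 0.75
  z < 1.25
  z < 1.75
Highest qualifying boundary gives stanine = 2

2


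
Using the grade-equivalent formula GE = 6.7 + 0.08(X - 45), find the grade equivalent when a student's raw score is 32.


raw - median = 32 - 45 = -13
slope * diff = 0.08 * -13 = -1.04
GE = 6.7 + -1.04
GE = 5.66

5.66


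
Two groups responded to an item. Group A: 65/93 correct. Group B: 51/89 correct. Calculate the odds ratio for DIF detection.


Odds_A = 65/28 = 2.3214
Odds_B = 51/38 = 1.3421
OR = Odds_A / Odds_B = 2.3214 / 1.3421
Exactly, OR = (65 * 38) / (28 * 51) = 2470 / 1428
OR = 1.7297

1.7297


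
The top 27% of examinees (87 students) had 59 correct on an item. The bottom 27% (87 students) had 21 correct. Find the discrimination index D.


p_upper = 59/87 = 0.6782
p_lower = 21/87 = 0.2414
D = 0.6782 - 0.2414 = 0.4368

0.4368


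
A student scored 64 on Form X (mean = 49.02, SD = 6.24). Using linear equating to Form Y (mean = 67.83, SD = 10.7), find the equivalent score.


slope = SD_Y / SD_X = 10.7 / 6.24 ~ 1.7147
intercept = mean_Y - slope * mean_X = 67.83 - (10.7 / 6.24) * 49.02 ~ -16.2267
Y = slope * X + intercept. To avoid rounding drift from the rounded slope/intercept, evaluate the equivalent form Y = mean_Y + SD_Y * (X - mean_X) / SD_X at full precision:
Y = 67.83 + 10.7 * (64 - 49.02) / 6.24
Y = 67.83 + 10.7 * 14.98 / 6.24
Y = 67.83 + 160.286 / 6.24
Y = 67.83 + 25.6869
Y = 93.5169

93.5169


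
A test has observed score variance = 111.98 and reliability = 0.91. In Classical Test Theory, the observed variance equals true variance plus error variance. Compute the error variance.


var_true = rxx * var_obs = 0.91 * 111.98 = 101.9018
var_error = var_obs - var_true
var_error = 111.98 - 101.9018
var_error = 10.0782

10.0782


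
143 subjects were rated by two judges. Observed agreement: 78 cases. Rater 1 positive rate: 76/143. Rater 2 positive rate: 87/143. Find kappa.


P_o = 78/143 = 0.545455
P_e = (76*87 + 67*56) / 20449 = 0.506822
kappa = (P_o - P_e) / (1 - P_e)
kappa = (0.545455 - 0.506822) / (1 - 0.506822)
kappa = 0.0783

0.0783


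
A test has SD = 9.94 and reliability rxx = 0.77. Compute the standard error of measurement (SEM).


SEM = SD * sqrt(1 - rxx)
SEM = 9.94 * sqrt(1 - 0.77)
SEM = 9.94 * sqrt(0.23) = 9.94 * 0.479583
SEM = 4.7671

4.7671


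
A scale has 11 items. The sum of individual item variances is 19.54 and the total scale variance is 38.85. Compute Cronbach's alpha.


alpha = (k/(k-1)) * (1 - sum(si^2)/s_total^2)
= (11/10) * (1 - 19.54/38.85)
alpha = 0.5467

0.5467


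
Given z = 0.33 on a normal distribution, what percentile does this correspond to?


CDF(z) = 0.5 * (1 + erf(z/sqrt(2)))
erf(0.2333) = 0.2586
CDF = 0.6293
Percentile rank = 0.6293 * 100 = 62.93

62.93


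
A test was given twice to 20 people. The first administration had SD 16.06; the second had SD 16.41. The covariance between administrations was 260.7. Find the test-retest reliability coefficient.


r = cov(X,Y) / (SD_X * SD_Y)
r = 260.7 / (16.06 * 16.41)
r = 260.7 / 263.5446
r = 0.9892

0.9892


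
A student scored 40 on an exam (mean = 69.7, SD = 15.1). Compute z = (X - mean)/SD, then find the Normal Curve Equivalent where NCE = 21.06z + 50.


z = (X - mean) / SD = (40 - 69.7) / 15.1
z = -29.7 / 15.1
z = -1.9669
NCE = NCE = 21.06z + 50
Carry z at full precision (z = -29.7 / 15.1) into the conversion:
NCE = 21.06 * (-29.7 / 15.1) + 50 = -625.482 / 15.1 + 50
NCE = -41.4226 + 50
NCE = 8.5774

8.5774


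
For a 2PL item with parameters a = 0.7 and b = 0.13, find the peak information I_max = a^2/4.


For 2PL, max info at theta = b = 0.13
I_max = a^2 / 4 = 0.7^2 / 4
= 0.49 / 4
I_max = 0.1225

0.1225
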